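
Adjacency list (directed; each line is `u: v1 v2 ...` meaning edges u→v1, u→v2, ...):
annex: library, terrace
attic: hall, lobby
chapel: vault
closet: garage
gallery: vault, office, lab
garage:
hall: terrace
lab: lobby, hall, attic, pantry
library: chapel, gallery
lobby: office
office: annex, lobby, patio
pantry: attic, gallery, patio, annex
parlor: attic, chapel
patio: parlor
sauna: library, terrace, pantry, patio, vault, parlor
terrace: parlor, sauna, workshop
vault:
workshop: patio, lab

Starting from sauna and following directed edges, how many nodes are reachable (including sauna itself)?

16

BFS from sauna visits: sauna, library, terrace, pantry, patio, vault, parlor, chapel, gallery, workshop, attic, annex, office, lab, hall, lobby
Reachable nodes: 16 of 18 total.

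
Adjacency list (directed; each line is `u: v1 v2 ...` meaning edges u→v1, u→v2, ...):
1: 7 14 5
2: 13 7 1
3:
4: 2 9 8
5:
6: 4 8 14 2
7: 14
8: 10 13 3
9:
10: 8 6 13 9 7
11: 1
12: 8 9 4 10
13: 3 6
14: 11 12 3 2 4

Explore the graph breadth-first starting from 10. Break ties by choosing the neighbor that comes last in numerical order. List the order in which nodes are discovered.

Visit 10; enqueue 13, 9, 8, 7, 6 → queue [13, 9, 8, 7, 6]
Visit 13; enqueue 3 → queue [9, 8, 7, 6, 3]
Visit 9 → queue [8, 7, 6, 3]
Visit 8 → queue [7, 6, 3]
Visit 7; enqueue 14 → queue [6, 3, 14]
Visit 6; enqueue 4, 2 → queue [3, 14, 4, 2]
Visit 3 → queue [14, 4, 2]
Visit 14; enqueue 12, 11 → queue [4, 2, 12, 11]
Visit 4 → queue [2, 12, 11]
Visit 2; enqueue 1 → queue [12, 11, 1]
Visit 12 → queue [11, 1]
Visit 11 → queue [1]
Visit 1; enqueue 5 → queue [5]
Visit 5 → queue []

10 13 9 8 7 6 3 14 4 2 12 11 1 5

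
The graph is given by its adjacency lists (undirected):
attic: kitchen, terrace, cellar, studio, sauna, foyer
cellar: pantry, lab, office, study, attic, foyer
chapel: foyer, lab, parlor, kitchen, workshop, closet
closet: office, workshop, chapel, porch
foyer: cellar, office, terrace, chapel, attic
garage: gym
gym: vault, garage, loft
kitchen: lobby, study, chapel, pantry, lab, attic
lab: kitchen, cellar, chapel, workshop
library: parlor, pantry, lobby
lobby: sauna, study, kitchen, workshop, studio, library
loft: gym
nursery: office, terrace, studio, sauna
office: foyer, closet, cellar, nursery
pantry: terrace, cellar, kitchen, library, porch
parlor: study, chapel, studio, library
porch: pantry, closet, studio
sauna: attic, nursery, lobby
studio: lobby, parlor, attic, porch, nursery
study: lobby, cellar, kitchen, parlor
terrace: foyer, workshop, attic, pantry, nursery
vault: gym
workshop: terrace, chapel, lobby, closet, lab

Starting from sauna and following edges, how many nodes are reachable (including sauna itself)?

19

BFS from sauna visits: sauna, attic, lobby, nursery, cellar, foyer, kitchen, studio, terrace, library, study, workshop, office, lab, pantry, chapel, parlor, porch, closet
Reachable nodes: 19 of 23 total.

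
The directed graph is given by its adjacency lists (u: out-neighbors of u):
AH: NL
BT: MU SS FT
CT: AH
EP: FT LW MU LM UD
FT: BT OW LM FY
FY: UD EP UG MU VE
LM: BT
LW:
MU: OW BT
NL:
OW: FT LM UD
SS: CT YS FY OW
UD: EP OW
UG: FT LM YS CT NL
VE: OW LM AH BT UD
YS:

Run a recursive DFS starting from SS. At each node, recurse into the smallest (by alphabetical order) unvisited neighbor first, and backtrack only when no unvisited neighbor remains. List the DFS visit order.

SS, CT, AH, NL, FY, EP, FT, BT, MU, OW, LM, UD, LW, UG, YS, VE

Visit SS
SS → CT
CT → AH
AH → NL
SS → FY
FY → EP
EP → FT
FT → BT
BT → MU
MU → OW
OW → LM
OW → UD
EP → LW
FY → UG
UG → YS
FY → VE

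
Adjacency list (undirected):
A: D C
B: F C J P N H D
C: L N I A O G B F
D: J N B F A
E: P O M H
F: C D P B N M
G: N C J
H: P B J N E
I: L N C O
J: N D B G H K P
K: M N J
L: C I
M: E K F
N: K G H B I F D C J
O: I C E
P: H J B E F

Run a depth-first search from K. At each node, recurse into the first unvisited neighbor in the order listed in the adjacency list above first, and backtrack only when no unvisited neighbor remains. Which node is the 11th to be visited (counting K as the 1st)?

N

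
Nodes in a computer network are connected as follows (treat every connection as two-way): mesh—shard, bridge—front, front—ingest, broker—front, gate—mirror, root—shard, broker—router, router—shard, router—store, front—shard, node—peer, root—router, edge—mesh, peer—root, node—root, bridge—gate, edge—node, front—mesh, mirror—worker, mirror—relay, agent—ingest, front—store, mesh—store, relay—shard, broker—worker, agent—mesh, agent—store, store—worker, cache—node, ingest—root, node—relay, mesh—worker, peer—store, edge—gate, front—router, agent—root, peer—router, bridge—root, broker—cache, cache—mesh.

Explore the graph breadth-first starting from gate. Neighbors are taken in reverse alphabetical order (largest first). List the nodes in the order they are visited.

gate, mirror, edge, bridge, worker, relay, node, mesh, root, front, store, broker, shard, peer, cache, agent, router, ingest

Visit gate; enqueue mirror, edge, bridge → queue [mirror, edge, bridge]
Visit mirror; enqueue worker, relay → queue [edge, bridge, worker, relay]
Visit edge; enqueue node, mesh → queue [bridge, worker, relay, node, mesh]
Visit bridge; enqueue root, front → queue [worker, relay, node, mesh, root, front]
Visit worker; enqueue store, broker → queue [relay, node, mesh, root, front, store, broker]
Visit relay; enqueue shard → queue [node, mesh, root, front, store, broker, shard]
Visit node; enqueue peer, cache → queue [mesh, root, front, store, broker, shard, peer, cache]
Visit mesh; enqueue agent → queue [root, front, store, broker, shard, peer, cache, agent]
Visit root; enqueue router, ingest → queue [front, store, broker, shard, peer, cache, agent, router, ingest]
Visit front → queue [store, broker, shard, peer, cache, agent, router, ingest]
Visit store → queue [broker, shard, peer, cache, agent, router, ingest]
Visit broker → queue [shard, peer, cache, agent, router, ingest]
Visit shard → queue [peer, cache, agent, router, ingest]
Visit peer → queue [cache, agent, router, ingest]
Visit cache → queue [agent, router, ingest]
Visit agent → queue [router, ingest]
Visit router → queue [ingest]
Visit ingest → queue []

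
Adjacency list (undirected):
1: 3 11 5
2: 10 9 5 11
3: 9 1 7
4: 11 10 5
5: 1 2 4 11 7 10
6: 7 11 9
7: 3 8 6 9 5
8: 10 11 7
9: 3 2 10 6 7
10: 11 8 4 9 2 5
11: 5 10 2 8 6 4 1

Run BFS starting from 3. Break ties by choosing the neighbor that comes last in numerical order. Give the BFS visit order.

Visit 3; enqueue 9, 7, 1 → queue [9, 7, 1]
Visit 9; enqueue 10, 6, 2 → queue [7, 1, 10, 6, 2]
Visit 7; enqueue 8, 5 → queue [1, 10, 6, 2, 8, 5]
Visit 1; enqueue 11 → queue [10, 6, 2, 8, 5, 11]
Visit 10; enqueue 4 → queue [6, 2, 8, 5, 11, 4]
Visit 6 → queue [2, 8, 5, 11, 4]
Visit 2 → queue [8, 5, 11, 4]
Visit 8 → queue [5, 11, 4]
Visit 5 → queue [11, 4]
Visit 11 → queue [4]
Visit 4 → queue []

3 -> 9 -> 7 -> 1 -> 10 -> 6 -> 2 -> 8 -> 5 -> 11 -> 4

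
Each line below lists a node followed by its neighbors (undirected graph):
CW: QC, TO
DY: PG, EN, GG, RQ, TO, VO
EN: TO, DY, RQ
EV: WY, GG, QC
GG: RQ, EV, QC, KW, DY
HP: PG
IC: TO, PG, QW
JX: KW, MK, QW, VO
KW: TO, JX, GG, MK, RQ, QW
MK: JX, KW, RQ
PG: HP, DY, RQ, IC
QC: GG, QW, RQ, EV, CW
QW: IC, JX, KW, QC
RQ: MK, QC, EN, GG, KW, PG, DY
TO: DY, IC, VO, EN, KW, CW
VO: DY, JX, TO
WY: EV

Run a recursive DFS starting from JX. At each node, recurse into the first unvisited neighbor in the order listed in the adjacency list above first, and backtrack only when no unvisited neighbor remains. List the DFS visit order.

JX, KW, TO, DY, PG, HP, RQ, MK, QC, GG, EV, WY, QW, IC, CW, EN, VO

Visit JX
JX → KW
KW → TO
TO → DY
DY → PG
PG → HP
PG → RQ
RQ → MK
RQ → QC
QC → GG
GG → EV
EV → WY
QC → QW
QW → IC
QC → CW
RQ → EN
DY → VO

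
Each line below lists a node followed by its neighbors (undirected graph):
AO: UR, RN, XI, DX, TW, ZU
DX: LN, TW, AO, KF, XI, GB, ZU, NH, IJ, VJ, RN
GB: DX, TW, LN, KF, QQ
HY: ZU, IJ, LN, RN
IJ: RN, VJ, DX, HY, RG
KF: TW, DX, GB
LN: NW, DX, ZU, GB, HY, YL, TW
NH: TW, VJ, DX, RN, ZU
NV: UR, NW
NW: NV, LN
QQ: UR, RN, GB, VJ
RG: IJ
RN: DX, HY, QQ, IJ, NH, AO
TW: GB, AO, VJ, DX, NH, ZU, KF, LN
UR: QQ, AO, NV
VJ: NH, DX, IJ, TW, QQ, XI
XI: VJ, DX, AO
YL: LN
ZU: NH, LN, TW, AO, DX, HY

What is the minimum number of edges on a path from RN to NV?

Level 0: RN
Level 1: AO, DX, HY, IJ, NH, QQ
Level 2: GB, KF, LN, RG, TW, UR, VJ, XI, ZU
Level 3: NV, NW, YL
NV first appears at level 3.

3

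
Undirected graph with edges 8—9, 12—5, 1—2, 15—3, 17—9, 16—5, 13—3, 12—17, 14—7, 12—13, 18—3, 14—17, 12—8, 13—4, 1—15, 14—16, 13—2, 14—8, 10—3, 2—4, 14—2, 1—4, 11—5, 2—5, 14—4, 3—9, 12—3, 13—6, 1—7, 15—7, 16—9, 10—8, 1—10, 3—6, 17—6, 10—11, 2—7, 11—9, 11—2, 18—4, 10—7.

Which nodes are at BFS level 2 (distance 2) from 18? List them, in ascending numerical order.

Level 0: 18
Level 1: 3, 4
Level 2: 1, 2, 6, 9, 10, 12, 13, 14, 15
Level 3: 5, 7, 8, 11, 16, 17

1, 2, 6, 9, 10, 12, 13, 14, 15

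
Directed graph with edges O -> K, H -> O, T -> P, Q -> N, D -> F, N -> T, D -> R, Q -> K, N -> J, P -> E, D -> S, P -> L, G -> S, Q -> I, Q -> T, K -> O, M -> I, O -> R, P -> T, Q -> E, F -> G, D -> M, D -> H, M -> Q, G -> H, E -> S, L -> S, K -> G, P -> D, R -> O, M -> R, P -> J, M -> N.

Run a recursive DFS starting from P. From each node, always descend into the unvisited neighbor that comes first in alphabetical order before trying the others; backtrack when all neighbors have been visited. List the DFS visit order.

Visit P
P → D
D → F
F → G
G → H
H → O
O → K
O → R
G → S
D → M
M → I
M → N
N → J
N → T
M → Q
Q → E
P → L

P -> D -> F -> G -> H -> O -> K -> R -> S -> M -> I -> N -> J -> T -> Q -> E -> L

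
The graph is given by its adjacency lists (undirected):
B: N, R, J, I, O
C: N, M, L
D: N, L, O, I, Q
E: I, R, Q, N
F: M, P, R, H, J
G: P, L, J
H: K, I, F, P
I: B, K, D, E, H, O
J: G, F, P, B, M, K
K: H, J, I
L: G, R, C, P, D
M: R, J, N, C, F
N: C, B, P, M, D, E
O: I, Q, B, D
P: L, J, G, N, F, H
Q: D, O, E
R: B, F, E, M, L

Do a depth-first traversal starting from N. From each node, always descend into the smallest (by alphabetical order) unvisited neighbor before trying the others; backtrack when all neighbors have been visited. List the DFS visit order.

N, B, I, D, L, C, M, F, H, K, J, G, P, R, E, Q, O

Visit N
N → B
B → I
I → D
D → L
L → C
C → M
M → F
F → H
H → K
K → J
J → G
G → P
F → R
R → E
E → Q
Q → O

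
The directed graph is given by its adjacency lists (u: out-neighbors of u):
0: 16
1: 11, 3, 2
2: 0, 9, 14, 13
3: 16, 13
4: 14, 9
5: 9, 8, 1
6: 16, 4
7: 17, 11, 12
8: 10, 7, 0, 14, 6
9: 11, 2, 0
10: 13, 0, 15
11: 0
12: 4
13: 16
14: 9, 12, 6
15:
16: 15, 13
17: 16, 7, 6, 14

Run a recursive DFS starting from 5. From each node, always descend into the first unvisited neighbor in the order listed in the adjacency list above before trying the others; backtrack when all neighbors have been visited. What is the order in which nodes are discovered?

5, 9, 11, 0, 16, 15, 13, 2, 14, 12, 4, 6, 8, 10, 7, 17, 1, 3

Visit 5
5 → 9
9 → 11
11 → 0
0 → 16
16 → 15
16 → 13
9 → 2
2 → 14
14 → 12
12 → 4
14 → 6
5 → 8
8 → 10
8 → 7
7 → 17
5 → 1
1 → 3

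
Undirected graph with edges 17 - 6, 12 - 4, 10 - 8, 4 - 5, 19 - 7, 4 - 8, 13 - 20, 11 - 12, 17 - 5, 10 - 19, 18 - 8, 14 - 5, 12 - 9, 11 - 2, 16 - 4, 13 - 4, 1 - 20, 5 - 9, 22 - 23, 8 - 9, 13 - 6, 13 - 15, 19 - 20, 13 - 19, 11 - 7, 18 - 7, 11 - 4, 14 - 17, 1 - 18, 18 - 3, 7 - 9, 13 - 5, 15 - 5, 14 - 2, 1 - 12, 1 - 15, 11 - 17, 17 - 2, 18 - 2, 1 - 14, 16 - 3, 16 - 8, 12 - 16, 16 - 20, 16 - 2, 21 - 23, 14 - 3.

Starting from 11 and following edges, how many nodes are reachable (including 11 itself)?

20

BFS from 11 visits: 11, 2, 4, 7, 12, 17, 14, 16, 18, 5, 8, 13, 9, 19, 1, 6, 3, 20, 15, 10
Reachable nodes: 20 of 23 total.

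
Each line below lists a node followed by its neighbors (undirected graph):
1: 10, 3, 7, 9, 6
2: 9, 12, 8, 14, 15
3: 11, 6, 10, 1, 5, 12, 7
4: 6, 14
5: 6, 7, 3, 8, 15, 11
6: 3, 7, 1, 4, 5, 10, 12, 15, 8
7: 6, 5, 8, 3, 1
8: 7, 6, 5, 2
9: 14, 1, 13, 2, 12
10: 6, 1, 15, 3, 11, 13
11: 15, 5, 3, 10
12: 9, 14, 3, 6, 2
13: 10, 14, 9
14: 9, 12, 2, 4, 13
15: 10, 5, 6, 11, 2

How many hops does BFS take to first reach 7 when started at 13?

3

Level 0: 13
Level 1: 9, 10, 14
Level 2: 1, 2, 3, 4, 6, 11, 12, 15
Level 3: 5, 7, 8
7 first appears at level 3.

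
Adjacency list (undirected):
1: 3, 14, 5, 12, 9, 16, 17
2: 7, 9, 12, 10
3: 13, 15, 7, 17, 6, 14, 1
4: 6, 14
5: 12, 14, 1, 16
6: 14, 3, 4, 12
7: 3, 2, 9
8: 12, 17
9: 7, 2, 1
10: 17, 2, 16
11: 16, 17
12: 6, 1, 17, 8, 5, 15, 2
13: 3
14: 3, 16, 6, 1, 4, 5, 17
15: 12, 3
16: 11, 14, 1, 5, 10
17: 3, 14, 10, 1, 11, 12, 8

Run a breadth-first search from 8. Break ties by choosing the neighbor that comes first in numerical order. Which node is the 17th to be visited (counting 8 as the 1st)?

13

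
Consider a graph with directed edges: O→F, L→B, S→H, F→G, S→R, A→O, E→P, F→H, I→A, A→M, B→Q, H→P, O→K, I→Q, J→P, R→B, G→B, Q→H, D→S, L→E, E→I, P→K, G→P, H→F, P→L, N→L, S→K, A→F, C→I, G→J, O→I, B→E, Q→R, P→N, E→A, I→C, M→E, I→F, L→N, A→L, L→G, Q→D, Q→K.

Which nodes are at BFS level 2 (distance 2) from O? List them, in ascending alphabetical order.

Level 0: O
Level 1: F, I, K
Level 2: A, C, G, H, Q
Level 3: B, D, J, L, M, P, R
Level 4: E, N, S

A, C, G, H, Q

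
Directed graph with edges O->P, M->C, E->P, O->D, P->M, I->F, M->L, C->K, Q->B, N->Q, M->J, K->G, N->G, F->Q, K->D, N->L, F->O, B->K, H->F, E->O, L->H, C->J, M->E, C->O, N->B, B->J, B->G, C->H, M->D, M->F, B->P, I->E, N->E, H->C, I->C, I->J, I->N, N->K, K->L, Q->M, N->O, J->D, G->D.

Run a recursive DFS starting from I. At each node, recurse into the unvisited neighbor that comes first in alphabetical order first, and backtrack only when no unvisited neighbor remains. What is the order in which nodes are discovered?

I, C, H, F, O, D, P, M, E, J, L, Q, B, G, K, N

Visit I
I → C
C → H
H → F
F → O
O → D
O → P
P → M
M → E
M → J
M → L
F → Q
Q → B
B → G
B → K
I → N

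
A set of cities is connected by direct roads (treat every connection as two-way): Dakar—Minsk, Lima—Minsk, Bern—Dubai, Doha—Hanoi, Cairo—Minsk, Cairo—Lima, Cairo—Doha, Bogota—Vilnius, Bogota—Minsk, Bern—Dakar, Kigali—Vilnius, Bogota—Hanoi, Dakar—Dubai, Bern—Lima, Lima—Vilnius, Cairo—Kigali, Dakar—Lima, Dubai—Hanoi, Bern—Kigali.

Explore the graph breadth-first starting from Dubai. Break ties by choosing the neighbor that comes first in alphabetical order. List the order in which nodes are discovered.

Dubai → Bern → Dakar → Hanoi → Kigali → Lima → Minsk → Bogota → Doha → Cairo → Vilnius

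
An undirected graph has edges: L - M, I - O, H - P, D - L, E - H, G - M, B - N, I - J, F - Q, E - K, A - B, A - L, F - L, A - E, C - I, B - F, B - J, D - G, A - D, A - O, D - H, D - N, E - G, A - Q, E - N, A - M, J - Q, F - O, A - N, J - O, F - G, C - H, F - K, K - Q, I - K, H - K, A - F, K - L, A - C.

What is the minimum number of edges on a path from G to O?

2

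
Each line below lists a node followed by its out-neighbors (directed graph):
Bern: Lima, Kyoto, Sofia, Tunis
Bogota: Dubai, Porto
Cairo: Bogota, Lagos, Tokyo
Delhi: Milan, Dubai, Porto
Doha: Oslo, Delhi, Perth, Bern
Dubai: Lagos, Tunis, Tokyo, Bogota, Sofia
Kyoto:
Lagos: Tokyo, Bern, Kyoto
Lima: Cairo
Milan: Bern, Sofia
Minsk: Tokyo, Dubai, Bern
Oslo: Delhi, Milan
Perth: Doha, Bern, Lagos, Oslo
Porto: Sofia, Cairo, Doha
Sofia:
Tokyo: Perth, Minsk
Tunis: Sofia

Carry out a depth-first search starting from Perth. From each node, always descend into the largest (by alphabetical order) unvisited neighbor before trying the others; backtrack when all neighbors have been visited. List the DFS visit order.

Visit Perth
Perth → Oslo
Oslo → Milan
Milan → Sofia
Milan → Bern
Bern → Tunis
Bern → Lima
Lima → Cairo
Cairo → Tokyo
Tokyo → Minsk
Minsk → Dubai
Dubai → Lagos
Lagos → Kyoto
Dubai → Bogota
Bogota → Porto
Porto → Doha
Doha → Delhi

Perth Oslo Milan Sofia Bern Tunis Lima Cairo Tokyo Minsk Dubai Lagos Kyoto Bogota Porto Doha Delhi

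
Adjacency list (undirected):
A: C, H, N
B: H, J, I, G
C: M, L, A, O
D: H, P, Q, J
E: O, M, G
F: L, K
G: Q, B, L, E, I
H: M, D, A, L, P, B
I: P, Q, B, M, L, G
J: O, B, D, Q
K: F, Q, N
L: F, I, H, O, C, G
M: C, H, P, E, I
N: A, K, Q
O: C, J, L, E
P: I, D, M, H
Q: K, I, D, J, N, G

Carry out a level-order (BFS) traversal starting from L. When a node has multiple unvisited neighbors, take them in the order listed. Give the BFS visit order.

L → F → I → H → O → C → G → K → P → Q → B → M → D → A → J → E → N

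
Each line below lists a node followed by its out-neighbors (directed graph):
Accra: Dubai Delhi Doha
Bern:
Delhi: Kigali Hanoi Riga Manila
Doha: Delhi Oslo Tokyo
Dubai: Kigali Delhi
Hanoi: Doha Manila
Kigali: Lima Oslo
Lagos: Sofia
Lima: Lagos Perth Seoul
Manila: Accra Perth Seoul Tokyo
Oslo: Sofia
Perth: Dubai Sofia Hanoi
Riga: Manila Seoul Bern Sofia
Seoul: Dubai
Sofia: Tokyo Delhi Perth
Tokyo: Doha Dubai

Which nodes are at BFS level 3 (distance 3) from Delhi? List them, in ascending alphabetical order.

Level 0: Delhi
Level 1: Hanoi, Kigali, Manila, Riga
Level 2: Accra, Bern, Doha, Lima, Oslo, Perth, Seoul, Sofia, Tokyo
Level 3: Dubai, Lagos

Dubai, Lagos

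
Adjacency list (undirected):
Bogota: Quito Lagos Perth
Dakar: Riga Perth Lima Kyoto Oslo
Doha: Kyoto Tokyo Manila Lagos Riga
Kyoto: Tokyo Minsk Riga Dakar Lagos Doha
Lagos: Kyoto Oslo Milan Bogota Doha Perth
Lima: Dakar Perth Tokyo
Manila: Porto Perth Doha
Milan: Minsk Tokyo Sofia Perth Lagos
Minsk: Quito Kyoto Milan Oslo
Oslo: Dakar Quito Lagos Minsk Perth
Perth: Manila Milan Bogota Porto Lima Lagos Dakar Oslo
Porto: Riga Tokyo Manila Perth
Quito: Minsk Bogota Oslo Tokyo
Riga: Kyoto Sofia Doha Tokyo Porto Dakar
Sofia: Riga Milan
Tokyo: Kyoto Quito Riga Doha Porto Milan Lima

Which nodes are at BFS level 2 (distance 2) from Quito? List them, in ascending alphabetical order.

Level 0: Quito
Level 1: Bogota, Minsk, Oslo, Tokyo
Level 2: Dakar, Doha, Kyoto, Lagos, Lima, Milan, Perth, Porto, Riga
Level 3: Manila, Sofia

Dakar, Doha, Kyoto, Lagos, Lima, Milan, Perth, Porto, Riga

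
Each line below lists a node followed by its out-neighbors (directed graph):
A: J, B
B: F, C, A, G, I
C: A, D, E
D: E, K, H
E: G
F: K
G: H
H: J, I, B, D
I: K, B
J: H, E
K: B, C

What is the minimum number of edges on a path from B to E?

2

Level 0: B
Level 1: A, C, F, G, I
Level 2: D, E, H, J, K
E first appears at level 2.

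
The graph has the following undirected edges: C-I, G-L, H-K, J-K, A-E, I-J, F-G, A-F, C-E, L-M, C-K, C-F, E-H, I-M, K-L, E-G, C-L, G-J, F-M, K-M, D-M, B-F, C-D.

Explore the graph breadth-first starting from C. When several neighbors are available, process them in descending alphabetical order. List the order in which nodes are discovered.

C -> L -> K -> I -> F -> E -> D -> M -> G -> J -> H -> B -> A

Visit C; enqueue L, K, I, F, E, D → queue [L, K, I, F, E, D]
Visit L; enqueue M, G → queue [K, I, F, E, D, M, G]
Visit K; enqueue J, H → queue [I, F, E, D, M, G, J, H]
Visit I → queue [F, E, D, M, G, J, H]
Visit F; enqueue B, A → queue [E, D, M, G, J, H, B, A]
Visit E → queue [D, M, G, J, H, B, A]
Visit D → queue [M, G, J, H, B, A]
Visit M → queue [G, J, H, B, A]
Visit G → queue [J, H, B, A]
Visit J → queue [H, B, A]
Visit H → queue [B, A]
Visit B → queue [A]
Visit A → queue []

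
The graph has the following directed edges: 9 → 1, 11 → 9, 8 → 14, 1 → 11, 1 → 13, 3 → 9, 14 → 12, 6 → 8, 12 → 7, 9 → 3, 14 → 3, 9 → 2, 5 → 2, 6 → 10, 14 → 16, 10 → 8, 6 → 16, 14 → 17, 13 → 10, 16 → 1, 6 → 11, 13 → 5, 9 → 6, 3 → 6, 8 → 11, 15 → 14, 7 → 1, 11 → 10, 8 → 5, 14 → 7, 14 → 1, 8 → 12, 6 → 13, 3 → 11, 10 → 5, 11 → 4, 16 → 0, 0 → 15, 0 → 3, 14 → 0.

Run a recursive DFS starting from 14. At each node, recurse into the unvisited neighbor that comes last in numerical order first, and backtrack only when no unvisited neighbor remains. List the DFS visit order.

14, 17, 16, 1, 13, 10, 8, 12, 7, 11, 9, 6, 3, 2, 4, 5, 0, 15

Visit 14
14 → 17
14 → 16
16 → 1
1 → 13
13 → 10
10 → 8
8 → 12
12 → 7
8 → 11
11 → 9
9 → 6
9 → 3
9 → 2
11 → 4
8 → 5
16 → 0
0 → 15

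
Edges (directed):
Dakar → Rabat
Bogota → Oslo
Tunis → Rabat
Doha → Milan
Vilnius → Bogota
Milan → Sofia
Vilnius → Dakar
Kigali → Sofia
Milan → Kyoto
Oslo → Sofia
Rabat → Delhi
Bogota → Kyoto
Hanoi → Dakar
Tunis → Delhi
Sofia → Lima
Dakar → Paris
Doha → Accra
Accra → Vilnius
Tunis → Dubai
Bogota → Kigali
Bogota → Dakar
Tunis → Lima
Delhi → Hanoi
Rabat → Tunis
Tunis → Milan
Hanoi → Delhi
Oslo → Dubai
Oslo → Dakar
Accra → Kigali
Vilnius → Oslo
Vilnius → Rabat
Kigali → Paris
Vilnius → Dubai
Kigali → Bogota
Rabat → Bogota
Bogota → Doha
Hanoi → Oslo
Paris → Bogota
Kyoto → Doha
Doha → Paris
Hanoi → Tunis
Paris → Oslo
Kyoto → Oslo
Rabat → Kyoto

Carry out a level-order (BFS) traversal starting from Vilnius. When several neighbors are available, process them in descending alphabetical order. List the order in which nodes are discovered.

Vilnius → Rabat → Oslo → Dubai → Dakar → Bogota → Tunis → Kyoto → Delhi → Sofia → Paris → Kigali → Doha → Milan → Lima → Hanoi → Accra

Visit Vilnius; enqueue Rabat, Oslo, Dubai, Dakar, Bogota → queue [Rabat, Oslo, Dubai, Dakar, Bogota]
Visit Rabat; enqueue Tunis, Kyoto, Delhi → queue [Oslo, Dubai, Dakar, Bogota, Tunis, Kyoto, Delhi]
Visit Oslo; enqueue Sofia → queue [Dubai, Dakar, Bogota, Tunis, Kyoto, Delhi, Sofia]
Visit Dubai → queue [Dakar, Bogota, Tunis, Kyoto, Delhi, Sofia]
Visit Dakar; enqueue Paris → queue [Bogota, Tunis, Kyoto, Delhi, Sofia, Paris]
Visit Bogota; enqueue Kigali, Doha → queue [Tunis, Kyoto, Delhi, Sofia, Paris, Kigali, Doha]
Visit Tunis; enqueue Milan, Lima → queue [Kyoto, Delhi, Sofia, Paris, Kigali, Doha, Milan, Lima]
Visit Kyoto → queue [Delhi, Sofia, Paris, Kigali, Doha, Milan, Lima]
Visit Delhi; enqueue Hanoi → queue [Sofia, Paris, Kigali, Doha, Milan, Lima, Hanoi]
Visit Sofia → queue [Paris, Kigali, Doha, Milan, Lima, Hanoi]
Visit Paris → queue [Kigali, Doha, Milan, Lima, Hanoi]
Visit Kigali → queue [Doha, Milan, Lima, Hanoi]
Visit Doha; enqueue Accra → queue [Milan, Lima, Hanoi, Accra]
Visit Milan → queue [Lima, Hanoi, Accra]
Visit Lima → queue [Hanoi, Accra]
Visit Hanoi → queue [Accra]
Visit Accra → queue []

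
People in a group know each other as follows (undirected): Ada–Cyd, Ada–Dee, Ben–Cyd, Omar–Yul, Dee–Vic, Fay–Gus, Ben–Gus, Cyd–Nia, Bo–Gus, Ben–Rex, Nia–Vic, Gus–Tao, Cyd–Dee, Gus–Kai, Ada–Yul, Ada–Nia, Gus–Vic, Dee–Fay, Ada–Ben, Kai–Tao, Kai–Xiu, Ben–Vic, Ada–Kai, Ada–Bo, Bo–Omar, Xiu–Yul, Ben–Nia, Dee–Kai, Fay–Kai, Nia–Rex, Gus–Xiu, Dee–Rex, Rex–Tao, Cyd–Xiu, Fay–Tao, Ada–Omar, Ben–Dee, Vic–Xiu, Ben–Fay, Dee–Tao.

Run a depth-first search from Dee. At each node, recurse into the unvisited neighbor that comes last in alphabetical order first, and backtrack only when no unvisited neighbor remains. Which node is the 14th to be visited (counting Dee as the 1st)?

Kai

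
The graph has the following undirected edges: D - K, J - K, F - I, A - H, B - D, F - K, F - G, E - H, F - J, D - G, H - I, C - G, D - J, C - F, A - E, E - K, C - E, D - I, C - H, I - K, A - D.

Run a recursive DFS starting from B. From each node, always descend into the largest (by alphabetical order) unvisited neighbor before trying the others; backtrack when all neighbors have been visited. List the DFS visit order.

Visit B
B → D
D → K
K → J
J → F
F → I
I → H
H → E
E → C
C → G
E → A

B, D, K, J, F, I, H, E, C, G, A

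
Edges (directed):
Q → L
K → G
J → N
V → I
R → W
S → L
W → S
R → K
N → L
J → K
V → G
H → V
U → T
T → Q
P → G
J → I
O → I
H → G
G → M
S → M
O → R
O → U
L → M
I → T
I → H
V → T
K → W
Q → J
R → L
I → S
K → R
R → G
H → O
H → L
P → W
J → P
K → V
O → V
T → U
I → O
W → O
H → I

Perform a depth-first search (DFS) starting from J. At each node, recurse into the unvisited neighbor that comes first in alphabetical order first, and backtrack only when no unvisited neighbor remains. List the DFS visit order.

Visit J
J → I
I → H
H → G
G → M
H → L
H → O
O → R
R → K
K → V
V → T
T → Q
T → U
K → W
W → S
J → N
J → P

J I H G M L O R K V T Q U W S N P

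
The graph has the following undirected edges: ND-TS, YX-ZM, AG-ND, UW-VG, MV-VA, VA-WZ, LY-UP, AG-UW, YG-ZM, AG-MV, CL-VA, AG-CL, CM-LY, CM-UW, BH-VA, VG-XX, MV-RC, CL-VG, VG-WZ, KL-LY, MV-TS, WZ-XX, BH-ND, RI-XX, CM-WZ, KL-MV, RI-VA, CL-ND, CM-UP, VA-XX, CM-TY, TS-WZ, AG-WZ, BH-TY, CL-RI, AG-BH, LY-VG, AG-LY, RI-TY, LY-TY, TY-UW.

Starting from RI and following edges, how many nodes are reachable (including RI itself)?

18

BFS from RI visits: RI, XX, VA, TY, CL, WZ, VG, MV, BH, UW, LY, CM, ND, AG, TS, RC, KL, UP
Reachable nodes: 18 of 21 total.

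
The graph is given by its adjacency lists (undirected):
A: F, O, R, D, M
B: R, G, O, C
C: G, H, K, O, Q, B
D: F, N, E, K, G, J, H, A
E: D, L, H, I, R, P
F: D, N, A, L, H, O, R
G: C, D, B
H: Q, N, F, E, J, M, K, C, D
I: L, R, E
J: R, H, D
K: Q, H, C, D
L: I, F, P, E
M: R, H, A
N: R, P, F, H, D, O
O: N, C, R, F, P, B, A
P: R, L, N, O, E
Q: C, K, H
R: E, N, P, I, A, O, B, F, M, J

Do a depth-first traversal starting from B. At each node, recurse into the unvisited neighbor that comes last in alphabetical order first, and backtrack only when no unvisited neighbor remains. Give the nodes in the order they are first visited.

B R P O N H Q K D J G C F L I E A M

Visit B
B → R
R → P
P → O
O → N
N → H
H → Q
Q → K
K → D
D → J
D → G
G → C
D → F
F → L
L → I
I → E
F → A
A → M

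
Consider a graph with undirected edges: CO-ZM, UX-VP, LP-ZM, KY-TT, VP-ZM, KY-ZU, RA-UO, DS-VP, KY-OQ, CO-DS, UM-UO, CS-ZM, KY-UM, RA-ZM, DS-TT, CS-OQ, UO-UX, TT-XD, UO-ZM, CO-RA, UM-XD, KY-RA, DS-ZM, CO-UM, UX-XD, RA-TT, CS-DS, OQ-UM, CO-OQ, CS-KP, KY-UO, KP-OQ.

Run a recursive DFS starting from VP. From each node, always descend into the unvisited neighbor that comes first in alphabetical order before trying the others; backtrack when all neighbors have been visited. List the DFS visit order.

Visit VP
VP → DS
DS → CO
CO → OQ
OQ → CS
CS → KP
CS → ZM
ZM → LP
ZM → RA
RA → KY
KY → TT
TT → XD
XD → UM
UM → UO
UO → UX
KY → ZU

VP, DS, CO, OQ, CS, KP, ZM, LP, RA, KY, TT, XD, UM, UO, UX, ZU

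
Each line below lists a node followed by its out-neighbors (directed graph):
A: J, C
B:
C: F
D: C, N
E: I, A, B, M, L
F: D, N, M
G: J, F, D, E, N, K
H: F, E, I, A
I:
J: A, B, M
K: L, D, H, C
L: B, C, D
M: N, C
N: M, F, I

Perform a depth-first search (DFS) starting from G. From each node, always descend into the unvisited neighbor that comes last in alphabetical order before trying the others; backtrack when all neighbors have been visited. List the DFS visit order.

G -> N -> M -> C -> F -> D -> I -> K -> L -> B -> H -> E -> A -> J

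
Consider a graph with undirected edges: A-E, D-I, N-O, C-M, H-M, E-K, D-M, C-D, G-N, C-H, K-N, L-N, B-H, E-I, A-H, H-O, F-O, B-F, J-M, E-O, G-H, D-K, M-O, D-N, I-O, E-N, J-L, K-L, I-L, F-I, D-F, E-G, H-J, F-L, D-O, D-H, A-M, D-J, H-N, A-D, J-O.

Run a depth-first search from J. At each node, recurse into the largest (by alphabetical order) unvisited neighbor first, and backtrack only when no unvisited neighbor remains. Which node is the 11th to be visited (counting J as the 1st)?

H

Visit J
J → O
O → N
N → L
L → K
K → E
E → I
I → F
F → D
D → M
M → H
H → G
H → C
H → B
H → A

Visit order: J, O, N, L, K, E, I, F, D, M, H, G, C, B, A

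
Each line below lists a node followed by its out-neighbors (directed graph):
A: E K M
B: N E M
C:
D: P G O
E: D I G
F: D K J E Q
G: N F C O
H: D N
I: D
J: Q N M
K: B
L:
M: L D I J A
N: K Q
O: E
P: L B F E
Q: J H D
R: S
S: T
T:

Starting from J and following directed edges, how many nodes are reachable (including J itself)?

17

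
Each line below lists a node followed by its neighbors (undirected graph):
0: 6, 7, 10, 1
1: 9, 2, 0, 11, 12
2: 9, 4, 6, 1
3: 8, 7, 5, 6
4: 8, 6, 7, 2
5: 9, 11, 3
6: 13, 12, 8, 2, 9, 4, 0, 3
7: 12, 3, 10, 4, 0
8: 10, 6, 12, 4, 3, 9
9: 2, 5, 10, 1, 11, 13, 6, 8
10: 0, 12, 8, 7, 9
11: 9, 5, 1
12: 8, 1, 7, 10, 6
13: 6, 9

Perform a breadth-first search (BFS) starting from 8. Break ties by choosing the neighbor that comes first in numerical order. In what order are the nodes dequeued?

Visit 8; enqueue 3, 4, 6, 9, 10, 12 → queue [3, 4, 6, 9, 10, 12]
Visit 3; enqueue 5, 7 → queue [4, 6, 9, 10, 12, 5, 7]
Visit 4; enqueue 2 → queue [6, 9, 10, 12, 5, 7, 2]
Visit 6; enqueue 0, 13 → queue [9, 10, 12, 5, 7, 2, 0, 13]
Visit 9; enqueue 1, 11 → queue [10, 12, 5, 7, 2, 0, 13, 1, 11]
Visit 10 → queue [12, 5, 7, 2, 0, 13, 1, 11]
Visit 12 → queue [5, 7, 2, 0, 13, 1, 11]
Visit 5 → queue [7, 2, 0, 13, 1, 11]
Visit 7 → queue [2, 0, 13, 1, 11]
Visit 2 → queue [0, 13, 1, 11]
Visit 0 → queue [13, 1, 11]
Visit 13 → queue [1, 11]
Visit 1 → queue [11]
Visit 11 → queue []

8 3 4 6 9 10 12 5 7 2 0 13 1 11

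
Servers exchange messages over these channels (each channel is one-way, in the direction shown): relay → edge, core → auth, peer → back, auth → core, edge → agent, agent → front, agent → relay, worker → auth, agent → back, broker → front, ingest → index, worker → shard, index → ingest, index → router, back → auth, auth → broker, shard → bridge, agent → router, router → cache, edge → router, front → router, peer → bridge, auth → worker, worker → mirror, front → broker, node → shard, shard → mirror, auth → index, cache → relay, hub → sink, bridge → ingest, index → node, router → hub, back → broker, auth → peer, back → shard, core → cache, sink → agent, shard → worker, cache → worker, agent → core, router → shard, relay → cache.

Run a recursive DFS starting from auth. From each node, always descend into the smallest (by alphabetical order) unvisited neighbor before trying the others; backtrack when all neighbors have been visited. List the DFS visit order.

auth → broker → front → router → cache → relay → edge → agent → back → shard → bridge → ingest → index → node → mirror → worker → core → hub → sink → peer

Visit auth
auth → broker
broker → front
front → router
router → cache
cache → relay
relay → edge
edge → agent
agent → back
back → shard
shard → bridge
bridge → ingest
ingest → index
index → node
shard → mirror
shard → worker
agent → core
router → hub
hub → sink
auth → peer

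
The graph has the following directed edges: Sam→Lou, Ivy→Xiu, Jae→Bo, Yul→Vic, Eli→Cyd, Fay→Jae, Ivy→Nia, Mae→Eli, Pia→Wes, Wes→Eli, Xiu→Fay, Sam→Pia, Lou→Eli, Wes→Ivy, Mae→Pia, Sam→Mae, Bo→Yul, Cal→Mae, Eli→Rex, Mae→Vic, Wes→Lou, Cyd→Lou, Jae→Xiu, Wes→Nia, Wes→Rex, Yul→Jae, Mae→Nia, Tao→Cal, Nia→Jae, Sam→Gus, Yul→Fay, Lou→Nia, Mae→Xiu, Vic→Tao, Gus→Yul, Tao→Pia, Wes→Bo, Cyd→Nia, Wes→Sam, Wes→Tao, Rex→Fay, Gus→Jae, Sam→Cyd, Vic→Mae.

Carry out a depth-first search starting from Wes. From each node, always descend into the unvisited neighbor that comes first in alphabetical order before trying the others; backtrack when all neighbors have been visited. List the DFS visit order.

Wes Bo Yul Fay Jae Xiu Vic Mae Eli Cyd Lou Nia Rex Pia Tao Cal Ivy Sam Gus

Visit Wes
Wes → Bo
Bo → Yul
Yul → Fay
Fay → Jae
Jae → Xiu
Yul → Vic
Vic → Mae
Mae → Eli
Eli → Cyd
Cyd → Lou
Lou → Nia
Eli → Rex
Mae → Pia
Vic → Tao
Tao → Cal
Wes → Ivy
Wes → Sam
Sam → Gus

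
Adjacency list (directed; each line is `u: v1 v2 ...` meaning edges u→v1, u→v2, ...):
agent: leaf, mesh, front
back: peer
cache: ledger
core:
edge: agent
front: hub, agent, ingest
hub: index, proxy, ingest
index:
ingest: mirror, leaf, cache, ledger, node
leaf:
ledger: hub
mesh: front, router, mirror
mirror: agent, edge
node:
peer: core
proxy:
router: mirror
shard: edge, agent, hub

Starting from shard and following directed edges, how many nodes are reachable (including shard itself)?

15

BFS from shard visits: shard, agent, edge, hub, front, leaf, mesh, index, ingest, proxy, mirror, router, cache, ledger, node
Reachable nodes: 15 of 18 total.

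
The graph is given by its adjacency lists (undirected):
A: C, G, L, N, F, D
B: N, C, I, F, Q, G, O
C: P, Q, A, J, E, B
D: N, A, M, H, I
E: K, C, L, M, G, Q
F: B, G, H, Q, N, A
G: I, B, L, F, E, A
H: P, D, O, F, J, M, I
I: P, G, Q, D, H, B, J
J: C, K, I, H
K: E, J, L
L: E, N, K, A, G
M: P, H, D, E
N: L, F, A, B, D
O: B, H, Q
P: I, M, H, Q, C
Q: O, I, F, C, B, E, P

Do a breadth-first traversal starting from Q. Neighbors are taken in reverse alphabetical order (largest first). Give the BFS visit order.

Q -> P -> O -> I -> F -> E -> C -> B -> M -> H -> J -> G -> D -> N -> A -> L -> K

Visit Q; enqueue P, O, I, F, E, C, B → queue [P, O, I, F, E, C, B]
Visit P; enqueue M, H → queue [O, I, F, E, C, B, M, H]
Visit O → queue [I, F, E, C, B, M, H]
Visit I; enqueue J, G, D → queue [F, E, C, B, M, H, J, G, D]
Visit F; enqueue N, A → queue [E, C, B, M, H, J, G, D, N, A]
Visit E; enqueue L, K → queue [C, B, M, H, J, G, D, N, A, L, K]
Visit C → queue [B, M, H, J, G, D, N, A, L, K]
Visit B → queue [M, H, J, G, D, N, A, L, K]
Visit M → queue [H, J, G, D, N, A, L, K]
Visit H → queue [J, G, D, N, A, L, K]
Visit J → queue [G, D, N, A, L, K]
Visit G → queue [D, N, A, L, K]
Visit D → queue [N, A, L, K]
Visit N → queue [A, L, K]
Visit A → queue [L, K]
Visit L → queue [K]
Visit K → queue []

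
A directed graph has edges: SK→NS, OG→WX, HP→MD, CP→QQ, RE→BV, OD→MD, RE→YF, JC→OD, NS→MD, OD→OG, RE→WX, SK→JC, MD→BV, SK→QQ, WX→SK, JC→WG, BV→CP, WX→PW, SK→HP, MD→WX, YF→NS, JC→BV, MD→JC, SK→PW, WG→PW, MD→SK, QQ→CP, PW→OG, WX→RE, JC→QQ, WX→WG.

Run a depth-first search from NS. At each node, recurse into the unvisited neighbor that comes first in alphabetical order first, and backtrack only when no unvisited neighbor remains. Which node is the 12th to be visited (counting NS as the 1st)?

YF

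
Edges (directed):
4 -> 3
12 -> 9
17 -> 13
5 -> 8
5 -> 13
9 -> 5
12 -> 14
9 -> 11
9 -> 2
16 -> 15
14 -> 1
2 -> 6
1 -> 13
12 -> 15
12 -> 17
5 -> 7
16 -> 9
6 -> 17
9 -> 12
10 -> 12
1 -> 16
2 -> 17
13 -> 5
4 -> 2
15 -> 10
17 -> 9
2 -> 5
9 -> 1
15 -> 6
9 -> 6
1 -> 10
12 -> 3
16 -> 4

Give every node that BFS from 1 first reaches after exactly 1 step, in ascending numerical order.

Level 0: 1
Level 1: 10, 13, 16
Level 2: 4, 5, 9, 12, 15
Level 3: 2, 3, 6, 7, 8, 11, 14, 17

10, 13, 16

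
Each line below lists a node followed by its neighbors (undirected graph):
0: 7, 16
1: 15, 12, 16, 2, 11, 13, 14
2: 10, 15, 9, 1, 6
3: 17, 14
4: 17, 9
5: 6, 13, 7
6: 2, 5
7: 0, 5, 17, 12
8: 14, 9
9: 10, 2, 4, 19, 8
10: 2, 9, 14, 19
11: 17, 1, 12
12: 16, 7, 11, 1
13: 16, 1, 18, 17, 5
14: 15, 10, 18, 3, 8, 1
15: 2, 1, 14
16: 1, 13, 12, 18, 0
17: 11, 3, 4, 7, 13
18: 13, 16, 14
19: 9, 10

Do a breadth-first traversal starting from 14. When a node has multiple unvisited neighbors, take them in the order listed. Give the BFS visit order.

Visit 14; enqueue 15, 10, 18, 3, 8, 1 → queue [15, 10, 18, 3, 8, 1]
Visit 15; enqueue 2 → queue [10, 18, 3, 8, 1, 2]
Visit 10; enqueue 9, 19 → queue [18, 3, 8, 1, 2, 9, 19]
Visit 18; enqueue 13, 16 → queue [3, 8, 1, 2, 9, 19, 13, 16]
Visit 3; enqueue 17 → queue [8, 1, 2, 9, 19, 13, 16, 17]
Visit 8 → queue [1, 2, 9, 19, 13, 16, 17]
Visit 1; enqueue 12, 11 → queue [2, 9, 19, 13, 16, 17, 12, 11]
Visit 2; enqueue 6 → queue [9, 19, 13, 16, 17, 12, 11, 6]
Visit 9; enqueue 4 → queue [19, 13, 16, 17, 12, 11, 6, 4]
Visit 19 → queue [13, 16, 17, 12, 11, 6, 4]
Visit 13; enqueue 5 → queue [16, 17, 12, 11, 6, 4, 5]
Visit 16; enqueue 0 → queue [17, 12, 11, 6, 4, 5, 0]
Visit 17; enqueue 7 → queue [12, 11, 6, 4, 5, 0, 7]
Visit 12 → queue [11, 6, 4, 5, 0, 7]
Visit 11 → queue [6, 4, 5, 0, 7]
Visit 6 → queue [4, 5, 0, 7]
Visit 4 → queue [5, 0, 7]
Visit 5 → queue [0, 7]
Visit 0 → queue [7]
Visit 7 → queue []

14 → 15 → 10 → 18 → 3 → 8 → 1 → 2 → 9 → 19 → 13 → 16 → 17 → 12 → 11 → 6 → 4 → 5 → 0 → 7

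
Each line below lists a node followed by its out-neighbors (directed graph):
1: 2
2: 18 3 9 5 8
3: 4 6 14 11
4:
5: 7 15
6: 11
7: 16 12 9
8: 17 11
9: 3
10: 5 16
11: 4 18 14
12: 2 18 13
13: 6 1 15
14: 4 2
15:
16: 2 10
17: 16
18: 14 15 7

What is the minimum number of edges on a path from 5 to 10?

Level 0: 5
Level 1: 7, 15
Level 2: 9, 12, 16
Level 3: 2, 3, 10, 13, 18
Level 4: 1, 4, 6, 8, 11, 14
Level 5: 17
10 first appears at level 3.

3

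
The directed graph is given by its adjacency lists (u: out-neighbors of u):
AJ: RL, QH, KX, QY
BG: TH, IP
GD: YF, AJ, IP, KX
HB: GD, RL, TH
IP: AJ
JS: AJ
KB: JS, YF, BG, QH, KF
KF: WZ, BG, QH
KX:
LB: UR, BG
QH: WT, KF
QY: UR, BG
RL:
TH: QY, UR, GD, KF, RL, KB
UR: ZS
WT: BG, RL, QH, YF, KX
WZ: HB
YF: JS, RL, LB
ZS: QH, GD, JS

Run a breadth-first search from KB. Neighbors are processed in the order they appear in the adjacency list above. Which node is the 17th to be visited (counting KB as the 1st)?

GD

Visit KB; enqueue JS, YF, BG, QH, KF → queue [JS, YF, BG, QH, KF]
Visit JS; enqueue AJ → queue [YF, BG, QH, KF, AJ]
Visit YF; enqueue RL, LB → queue [BG, QH, KF, AJ, RL, LB]
Visit BG; enqueue TH, IP → queue [QH, KF, AJ, RL, LB, TH, IP]
Visit QH; enqueue WT → queue [KF, AJ, RL, LB, TH, IP, WT]
Visit KF; enqueue WZ → queue [AJ, RL, LB, TH, IP, WT, WZ]
Visit AJ; enqueue KX, QY → queue [RL, LB, TH, IP, WT, WZ, KX, QY]
Visit RL → queue [LB, TH, IP, WT, WZ, KX, QY]
Visit LB; enqueue UR → queue [TH, IP, WT, WZ, KX, QY, UR]
Visit TH; enqueue GD → queue [IP, WT, WZ, KX, QY, UR, GD]
Visit IP → queue [WT, WZ, KX, QY, UR, GD]
Visit WT → queue [WZ, KX, QY, UR, GD]
Visit WZ; enqueue HB → queue [KX, QY, UR, GD, HB]
Visit KX → queue [QY, UR, GD, HB]
Visit QY → queue [UR, GD, HB]
Visit UR; enqueue ZS → queue [GD, HB, ZS]
Visit GD → queue [HB, ZS]
Visit HB → queue [ZS]
Visit ZS → queue []

Visit order: KB, JS, YF, BG, QH, KF, AJ, RL, LB, TH, IP, WT, WZ, KX, QY, UR, GD, HB, ZS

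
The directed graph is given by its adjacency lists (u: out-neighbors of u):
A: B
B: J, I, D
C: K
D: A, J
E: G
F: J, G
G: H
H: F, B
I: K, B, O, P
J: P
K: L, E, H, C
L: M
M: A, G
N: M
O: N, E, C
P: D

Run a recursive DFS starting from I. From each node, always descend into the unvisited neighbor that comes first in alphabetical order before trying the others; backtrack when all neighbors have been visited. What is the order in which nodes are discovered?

Visit I
I → B
B → D
D → A
D → J
J → P
I → K
K → C
K → E
E → G
G → H
H → F
K → L
L → M
I → O
O → N

I, B, D, A, J, P, K, C, E, G, H, F, L, M, O, N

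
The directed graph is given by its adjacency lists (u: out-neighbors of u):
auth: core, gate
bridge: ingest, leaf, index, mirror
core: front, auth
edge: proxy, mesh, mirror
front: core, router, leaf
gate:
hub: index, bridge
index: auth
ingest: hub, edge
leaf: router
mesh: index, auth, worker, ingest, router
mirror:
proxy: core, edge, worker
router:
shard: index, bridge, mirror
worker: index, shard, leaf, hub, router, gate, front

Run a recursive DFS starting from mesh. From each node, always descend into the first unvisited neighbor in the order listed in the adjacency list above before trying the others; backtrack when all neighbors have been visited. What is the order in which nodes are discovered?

Visit mesh
mesh → index
index → auth
auth → core
core → front
front → router
front → leaf
auth → gate
mesh → worker
worker → shard
shard → bridge
bridge → ingest
ingest → hub
ingest → edge
edge → proxy
edge → mirror

mesh, index, auth, core, front, router, leaf, gate, worker, shard, bridge, ingest, hub, edge, proxy, mirror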